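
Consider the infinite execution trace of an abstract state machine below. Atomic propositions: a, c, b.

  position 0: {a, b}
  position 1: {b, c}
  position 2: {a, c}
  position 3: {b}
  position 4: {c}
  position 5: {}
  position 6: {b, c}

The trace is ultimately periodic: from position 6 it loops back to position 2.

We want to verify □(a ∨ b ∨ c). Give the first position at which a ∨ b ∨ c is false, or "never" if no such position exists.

Check a ∨ b ∨ c at each position in order: 0 ✓, 1 ✓, 2 ✓, 3 ✓, 4 ✓.
At position 5 the labels are {}, so a ∨ b ∨ c is false there. This is the first violation.

5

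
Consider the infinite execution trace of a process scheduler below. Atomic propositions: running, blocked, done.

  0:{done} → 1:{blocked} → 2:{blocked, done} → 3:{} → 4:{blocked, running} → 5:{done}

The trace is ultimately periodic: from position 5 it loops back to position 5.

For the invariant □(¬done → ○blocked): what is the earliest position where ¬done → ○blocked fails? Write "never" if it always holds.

4

Check ¬done → ○blocked at each position in order: 0 ✓, 1 ✓, 2 ✓, 3 ✓.
At position 4 the labels are {blocked, running} and the next position 5 has {done}, so ¬done → ○blocked is false there. This is the first violation.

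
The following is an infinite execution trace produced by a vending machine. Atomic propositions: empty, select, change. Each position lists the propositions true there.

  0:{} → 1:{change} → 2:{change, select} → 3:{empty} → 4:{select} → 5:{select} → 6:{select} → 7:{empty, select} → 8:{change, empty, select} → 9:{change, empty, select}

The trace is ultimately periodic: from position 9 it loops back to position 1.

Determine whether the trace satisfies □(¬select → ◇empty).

Holds

¬select → ◇empty holds at every position 0..9, and those are all positions ever visited, so □(¬select → ◇empty) holds.
Positions where ¬select holds: 0, 1, 3.
Check ◇empty at each: 0→ok, 1→ok, 3→ok.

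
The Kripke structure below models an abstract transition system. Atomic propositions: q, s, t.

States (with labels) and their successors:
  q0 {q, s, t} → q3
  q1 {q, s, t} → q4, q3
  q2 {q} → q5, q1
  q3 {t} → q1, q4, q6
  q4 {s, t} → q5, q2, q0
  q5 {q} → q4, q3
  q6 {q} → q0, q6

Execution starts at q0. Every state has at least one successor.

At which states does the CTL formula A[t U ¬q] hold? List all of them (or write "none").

States satisfying t: {q0, q1, q3, q4}.
States satisfying ¬q: {q3, q4}.
States satisfying A[t U ¬q]: {q0, q1, q3, q4}.

{q0, q1, q3, q4}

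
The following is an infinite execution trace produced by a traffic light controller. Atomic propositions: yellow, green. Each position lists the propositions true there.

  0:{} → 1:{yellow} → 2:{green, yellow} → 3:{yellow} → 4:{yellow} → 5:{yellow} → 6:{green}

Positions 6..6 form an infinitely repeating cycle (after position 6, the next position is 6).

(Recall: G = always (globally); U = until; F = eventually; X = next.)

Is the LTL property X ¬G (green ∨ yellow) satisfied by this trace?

No

The position after 0 is 1; ¬G (green ∨ yellow) is false there.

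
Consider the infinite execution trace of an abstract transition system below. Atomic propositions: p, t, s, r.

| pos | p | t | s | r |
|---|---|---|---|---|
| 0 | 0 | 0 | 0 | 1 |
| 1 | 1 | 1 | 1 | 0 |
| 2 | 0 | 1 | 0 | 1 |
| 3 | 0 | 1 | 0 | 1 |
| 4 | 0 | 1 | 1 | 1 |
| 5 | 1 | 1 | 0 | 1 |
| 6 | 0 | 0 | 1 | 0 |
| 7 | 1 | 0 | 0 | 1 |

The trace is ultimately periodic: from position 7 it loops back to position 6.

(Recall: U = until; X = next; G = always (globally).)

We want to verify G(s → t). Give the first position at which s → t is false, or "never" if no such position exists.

6

Check s → t at each position in order: 0 ✓, 1 ✓, 2 ✓, 3 ✓, 4 ✓, 5 ✓.
At position 6 the labels are {s}, so s → t is false there. This is the first violation.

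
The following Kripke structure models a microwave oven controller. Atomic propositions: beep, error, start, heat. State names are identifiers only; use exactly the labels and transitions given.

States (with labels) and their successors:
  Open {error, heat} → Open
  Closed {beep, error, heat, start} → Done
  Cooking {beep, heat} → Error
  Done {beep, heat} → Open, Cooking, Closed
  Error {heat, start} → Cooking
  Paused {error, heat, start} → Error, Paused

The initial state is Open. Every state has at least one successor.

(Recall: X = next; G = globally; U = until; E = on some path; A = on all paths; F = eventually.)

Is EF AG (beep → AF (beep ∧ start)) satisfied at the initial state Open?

States satisfying AG (beep → AF (beep ∧ start)): {Open}.
States satisfying EF AG (beep → AF (beep ∧ start)): {Open, Closed, Done}.
Some path from Open reaches a state where AG (beep → AF (beep ∧ start)) holds.
Open ∈ Sat(EF AG (beep → AF (beep ∧ start))).

Satisfied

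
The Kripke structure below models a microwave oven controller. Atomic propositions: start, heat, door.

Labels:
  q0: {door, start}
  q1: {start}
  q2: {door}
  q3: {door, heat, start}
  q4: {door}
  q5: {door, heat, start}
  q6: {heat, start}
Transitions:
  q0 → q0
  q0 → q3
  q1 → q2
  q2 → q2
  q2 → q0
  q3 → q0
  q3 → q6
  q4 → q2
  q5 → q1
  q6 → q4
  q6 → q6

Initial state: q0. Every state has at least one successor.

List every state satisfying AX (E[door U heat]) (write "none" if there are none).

States satisfying E[door U heat]: {q0, q2, q3, q4, q5, q6}.
States satisfying AX (E[door U heat]): {q0, q1, q2, q3, q4, q6}.

{q0, q1, q2, q3, q4, q6}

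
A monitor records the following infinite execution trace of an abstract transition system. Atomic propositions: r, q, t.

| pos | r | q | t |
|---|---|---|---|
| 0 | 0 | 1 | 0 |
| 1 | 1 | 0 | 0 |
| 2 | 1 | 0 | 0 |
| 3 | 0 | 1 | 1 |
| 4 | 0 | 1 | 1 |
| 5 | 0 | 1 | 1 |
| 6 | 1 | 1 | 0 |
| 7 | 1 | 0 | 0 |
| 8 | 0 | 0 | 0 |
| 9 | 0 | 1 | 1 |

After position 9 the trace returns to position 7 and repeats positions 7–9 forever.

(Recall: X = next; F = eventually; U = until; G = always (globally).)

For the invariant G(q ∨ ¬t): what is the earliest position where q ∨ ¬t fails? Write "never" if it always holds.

never

q ∨ ¬t holds at every position 0..9, and those are all the positions the trace ever visits, so the invariant G(q ∨ ¬t) is never violated.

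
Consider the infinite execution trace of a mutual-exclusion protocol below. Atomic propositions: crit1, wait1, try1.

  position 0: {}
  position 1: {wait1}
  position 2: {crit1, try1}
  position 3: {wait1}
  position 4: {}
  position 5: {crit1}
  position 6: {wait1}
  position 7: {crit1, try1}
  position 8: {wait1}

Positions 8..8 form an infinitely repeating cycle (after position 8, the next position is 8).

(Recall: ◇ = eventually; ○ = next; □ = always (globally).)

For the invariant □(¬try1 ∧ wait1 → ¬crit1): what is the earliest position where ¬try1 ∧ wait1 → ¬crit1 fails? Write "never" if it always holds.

never

¬try1 ∧ wait1 → ¬crit1 holds at every position 0..8, and those are all the positions the trace ever visits, so the invariant □(¬try1 ∧ wait1 → ¬crit1) is never violated.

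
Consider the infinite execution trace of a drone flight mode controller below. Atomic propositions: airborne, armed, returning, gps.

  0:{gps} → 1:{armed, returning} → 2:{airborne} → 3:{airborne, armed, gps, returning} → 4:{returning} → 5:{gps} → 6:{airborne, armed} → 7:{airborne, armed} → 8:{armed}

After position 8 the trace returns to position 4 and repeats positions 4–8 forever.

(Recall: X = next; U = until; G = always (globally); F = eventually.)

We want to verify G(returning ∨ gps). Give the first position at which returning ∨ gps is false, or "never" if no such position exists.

2

Check returning ∨ gps at each position in order: 0 ✓, 1 ✓.
At position 2 the labels are {airborne}, so returning ∨ gps is false there. This is the first violation.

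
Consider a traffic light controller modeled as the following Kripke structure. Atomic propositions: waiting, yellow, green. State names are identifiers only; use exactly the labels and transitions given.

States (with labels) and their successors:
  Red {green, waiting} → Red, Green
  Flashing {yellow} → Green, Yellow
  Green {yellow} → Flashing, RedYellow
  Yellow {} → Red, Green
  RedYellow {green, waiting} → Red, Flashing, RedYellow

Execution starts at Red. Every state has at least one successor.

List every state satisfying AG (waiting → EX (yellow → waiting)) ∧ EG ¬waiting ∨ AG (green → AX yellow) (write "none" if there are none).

{Flashing, Green, Yellow}

States satisfying waiting → EX (yellow → waiting): {Red, Flashing, Green, Yellow, RedYellow}.
States satisfying AG (waiting → EX (yellow → waiting)): {Red, Flashing, Green, Yellow, RedYellow}.
States satisfying ¬waiting: {Flashing, Green, Yellow}.
States satisfying EG ¬waiting: {Flashing, Green, Yellow}.
States satisfying AG (waiting → EX (yellow → waiting)) ∧ EG ¬waiting: {Flashing, Green, Yellow}.
States satisfying green → AX yellow: {Flashing, Green, Yellow}.
States satisfying AG (green → AX yellow): ∅.
States satisfying AG (waiting → EX (yellow → waiting)) ∧ EG ¬waiting ∨ AG (green → AX yellow): {Flashing, Green, Yellow}.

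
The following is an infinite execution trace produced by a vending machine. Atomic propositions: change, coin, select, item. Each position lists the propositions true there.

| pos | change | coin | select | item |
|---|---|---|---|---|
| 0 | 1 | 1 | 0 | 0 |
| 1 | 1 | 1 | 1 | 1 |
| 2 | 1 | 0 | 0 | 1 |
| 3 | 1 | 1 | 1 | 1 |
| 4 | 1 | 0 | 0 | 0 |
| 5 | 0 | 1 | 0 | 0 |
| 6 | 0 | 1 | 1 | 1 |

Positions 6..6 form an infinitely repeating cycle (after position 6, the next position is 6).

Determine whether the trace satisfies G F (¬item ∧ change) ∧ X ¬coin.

Does not hold

F (¬item ∧ change) must hold at every position from 0 onward. It fails at position 5, so G F (¬item ∧ change) is false.
The position after 0 is 1; ¬coin is false there.
At position 0: G F (¬item ∧ change) is false; X ¬coin is false; so G F (¬item ∧ change) ∧ X ¬coin is false.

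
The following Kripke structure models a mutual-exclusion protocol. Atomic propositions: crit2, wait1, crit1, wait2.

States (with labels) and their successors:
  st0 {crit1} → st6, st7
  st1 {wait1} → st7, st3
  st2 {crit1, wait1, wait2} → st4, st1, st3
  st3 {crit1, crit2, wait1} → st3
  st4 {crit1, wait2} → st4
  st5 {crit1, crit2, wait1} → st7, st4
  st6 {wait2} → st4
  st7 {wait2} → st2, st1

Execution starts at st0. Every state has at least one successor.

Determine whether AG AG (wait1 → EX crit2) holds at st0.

States satisfying AG (wait1 → EX crit2): {st0, st1, st2, st3, st4, st6, st7}.
States satisfying AG AG (wait1 → EX crit2): {st0, st1, st2, st3, st4, st6, st7}.
Every state reachable from st0 satisfies AG (wait1 → EX crit2).
st0 ∈ Sat(AG AG (wait1 → EX crit2)).

Yes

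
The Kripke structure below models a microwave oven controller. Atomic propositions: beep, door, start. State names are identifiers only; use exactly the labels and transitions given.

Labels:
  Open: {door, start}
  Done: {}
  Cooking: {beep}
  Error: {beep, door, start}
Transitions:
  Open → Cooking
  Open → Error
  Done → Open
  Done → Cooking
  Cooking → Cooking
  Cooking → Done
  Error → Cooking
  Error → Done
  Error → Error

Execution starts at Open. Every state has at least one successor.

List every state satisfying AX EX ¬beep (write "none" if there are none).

States satisfying EX ¬beep: {Done, Cooking, Error}.
States satisfying AX EX ¬beep: {Open, Cooking, Error}.

{Open, Cooking, Error}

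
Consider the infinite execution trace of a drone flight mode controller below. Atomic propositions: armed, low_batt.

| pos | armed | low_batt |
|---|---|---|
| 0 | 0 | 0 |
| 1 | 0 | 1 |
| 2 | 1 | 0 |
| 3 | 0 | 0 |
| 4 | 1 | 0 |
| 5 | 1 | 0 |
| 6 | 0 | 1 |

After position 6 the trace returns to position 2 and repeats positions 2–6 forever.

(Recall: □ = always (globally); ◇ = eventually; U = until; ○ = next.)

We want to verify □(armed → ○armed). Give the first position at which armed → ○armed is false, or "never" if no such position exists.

2

Check armed → ○armed at each position in order: 0 ✓, 1 ✓.
At position 2 the labels are {armed} and the next position 3 has {}, so armed → ○armed is false there. This is the first violation.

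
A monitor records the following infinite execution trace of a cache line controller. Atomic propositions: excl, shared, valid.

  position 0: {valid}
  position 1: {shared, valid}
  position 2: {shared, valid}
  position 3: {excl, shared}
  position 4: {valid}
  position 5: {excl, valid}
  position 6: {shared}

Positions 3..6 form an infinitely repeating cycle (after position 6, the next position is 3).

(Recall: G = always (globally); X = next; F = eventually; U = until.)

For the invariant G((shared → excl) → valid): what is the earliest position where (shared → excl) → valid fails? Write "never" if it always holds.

Check (shared → excl) → valid at each position in order: 0 ✓, 1 ✓, 2 ✓.
At position 3 the labels are {excl, shared}, so (shared → excl) → valid is false there. This is the first violation.

3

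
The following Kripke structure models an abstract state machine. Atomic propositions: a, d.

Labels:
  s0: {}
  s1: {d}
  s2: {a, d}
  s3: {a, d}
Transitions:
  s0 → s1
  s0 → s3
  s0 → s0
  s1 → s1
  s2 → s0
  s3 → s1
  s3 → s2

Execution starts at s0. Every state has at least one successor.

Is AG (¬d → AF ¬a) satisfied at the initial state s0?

States satisfying ¬d → AF ¬a: {s0, s1, s2, s3}.
States satisfying AG (¬d → AF ¬a): {s0, s1, s2, s3}.
Every state reachable from s0 satisfies ¬d → AF ¬a.
s0 ∈ Sat(AG (¬d → AF ¬a)).

Yes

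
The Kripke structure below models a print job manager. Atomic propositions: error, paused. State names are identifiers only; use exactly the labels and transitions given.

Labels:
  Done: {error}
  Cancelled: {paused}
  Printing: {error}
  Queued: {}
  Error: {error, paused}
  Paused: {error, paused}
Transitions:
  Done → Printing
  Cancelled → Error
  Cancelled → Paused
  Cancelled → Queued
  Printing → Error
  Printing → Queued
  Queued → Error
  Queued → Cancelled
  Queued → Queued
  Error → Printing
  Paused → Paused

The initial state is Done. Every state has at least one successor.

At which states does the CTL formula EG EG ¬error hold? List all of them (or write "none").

{Cancelled, Queued}

States satisfying EG ¬error: {Cancelled, Queued}.
States satisfying EG EG ¬error: {Cancelled, Queued}.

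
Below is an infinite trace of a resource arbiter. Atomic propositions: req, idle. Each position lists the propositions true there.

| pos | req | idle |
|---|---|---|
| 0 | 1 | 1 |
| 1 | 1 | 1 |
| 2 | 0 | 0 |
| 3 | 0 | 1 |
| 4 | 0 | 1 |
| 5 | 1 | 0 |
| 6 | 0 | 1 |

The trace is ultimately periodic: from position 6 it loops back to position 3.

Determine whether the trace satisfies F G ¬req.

G ¬req is false at every position 0..6, so it never becomes true and F G ¬req fails.

No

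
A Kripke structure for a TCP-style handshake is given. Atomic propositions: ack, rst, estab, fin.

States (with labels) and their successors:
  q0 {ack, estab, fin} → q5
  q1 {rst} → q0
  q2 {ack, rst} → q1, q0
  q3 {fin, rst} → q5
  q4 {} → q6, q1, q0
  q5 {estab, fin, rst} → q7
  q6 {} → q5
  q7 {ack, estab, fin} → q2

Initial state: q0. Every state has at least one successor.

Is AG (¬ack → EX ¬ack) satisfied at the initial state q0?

Does not hold

States satisfying ¬ack → EX ¬ack: {q0, q2, q3, q4, q6, q7}.
States satisfying AG (¬ack → EX ¬ack): ∅.
q1 is reachable from q0 and violates ¬ack → EX ¬ack, so AG fails at q0.
q0 ∉ Sat(AG (¬ack → EX ¬ack)).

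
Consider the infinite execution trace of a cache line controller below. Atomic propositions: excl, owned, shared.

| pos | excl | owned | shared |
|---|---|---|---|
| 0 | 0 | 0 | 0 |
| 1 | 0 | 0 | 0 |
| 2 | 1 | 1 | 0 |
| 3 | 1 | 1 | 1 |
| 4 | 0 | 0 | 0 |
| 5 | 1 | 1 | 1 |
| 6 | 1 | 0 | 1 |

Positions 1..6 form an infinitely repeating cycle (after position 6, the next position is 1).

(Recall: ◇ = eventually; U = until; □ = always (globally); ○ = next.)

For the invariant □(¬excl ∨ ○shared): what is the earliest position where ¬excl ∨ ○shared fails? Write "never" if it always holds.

3

Check ¬excl ∨ ○shared at each position in order: 0 ✓, 1 ✓, 2 ✓.
At position 3 the labels are {excl, owned, shared} and the next position 4 has {}, so ¬excl ∨ ○shared is false there. This is the first violation.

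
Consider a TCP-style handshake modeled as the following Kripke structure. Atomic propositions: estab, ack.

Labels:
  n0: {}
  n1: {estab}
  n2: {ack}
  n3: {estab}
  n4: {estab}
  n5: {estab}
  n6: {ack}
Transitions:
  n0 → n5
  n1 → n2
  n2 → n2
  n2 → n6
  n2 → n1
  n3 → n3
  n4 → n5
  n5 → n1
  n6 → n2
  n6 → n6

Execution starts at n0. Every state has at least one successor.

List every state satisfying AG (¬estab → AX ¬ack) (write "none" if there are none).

{n3}

States satisfying ¬estab → AX ¬ack: {n0, n1, n3, n4, n5}.
States satisfying AG (¬estab → AX ¬ack): {n3}.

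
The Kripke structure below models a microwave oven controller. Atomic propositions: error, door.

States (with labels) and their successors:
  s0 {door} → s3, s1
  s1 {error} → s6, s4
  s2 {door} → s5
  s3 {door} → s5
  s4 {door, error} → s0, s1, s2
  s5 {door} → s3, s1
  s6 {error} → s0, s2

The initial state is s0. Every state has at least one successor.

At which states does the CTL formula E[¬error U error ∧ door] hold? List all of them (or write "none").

{s4}

States satisfying ¬error: {s0, s2, s3, s5}.
States satisfying error ∧ door: {s4}.
States satisfying E[¬error U error ∧ door]: {s4}.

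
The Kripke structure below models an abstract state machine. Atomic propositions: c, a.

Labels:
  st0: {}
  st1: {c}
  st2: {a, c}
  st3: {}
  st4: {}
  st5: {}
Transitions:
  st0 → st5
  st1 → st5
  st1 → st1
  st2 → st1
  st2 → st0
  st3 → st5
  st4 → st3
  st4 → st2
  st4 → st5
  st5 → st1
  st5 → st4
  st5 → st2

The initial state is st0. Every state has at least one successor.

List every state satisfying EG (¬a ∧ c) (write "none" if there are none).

States satisfying ¬a ∧ c: {st1}.
States satisfying EG (¬a ∧ c): {st1}.

{st1}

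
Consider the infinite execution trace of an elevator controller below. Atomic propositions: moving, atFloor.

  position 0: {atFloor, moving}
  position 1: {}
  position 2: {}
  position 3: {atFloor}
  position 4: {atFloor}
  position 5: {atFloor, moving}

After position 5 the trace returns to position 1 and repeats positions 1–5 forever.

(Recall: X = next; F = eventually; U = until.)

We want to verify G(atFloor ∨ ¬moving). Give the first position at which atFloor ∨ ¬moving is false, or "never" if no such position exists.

atFloor ∨ ¬moving holds at every position 0..5, and those are all the positions the trace ever visits, so the invariant G(atFloor ∨ ¬moving) is never violated.

never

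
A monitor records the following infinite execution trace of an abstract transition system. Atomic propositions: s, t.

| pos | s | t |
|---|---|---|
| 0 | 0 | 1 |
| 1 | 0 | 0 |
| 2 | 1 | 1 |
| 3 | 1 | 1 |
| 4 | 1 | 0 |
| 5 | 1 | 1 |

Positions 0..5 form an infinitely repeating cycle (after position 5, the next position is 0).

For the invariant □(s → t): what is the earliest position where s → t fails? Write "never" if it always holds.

4

Check s → t at each position in order: 0 ✓, 1 ✓, 2 ✓, 3 ✓.
At position 4 the labels are {s}, so s → t is false there. This is the first violation.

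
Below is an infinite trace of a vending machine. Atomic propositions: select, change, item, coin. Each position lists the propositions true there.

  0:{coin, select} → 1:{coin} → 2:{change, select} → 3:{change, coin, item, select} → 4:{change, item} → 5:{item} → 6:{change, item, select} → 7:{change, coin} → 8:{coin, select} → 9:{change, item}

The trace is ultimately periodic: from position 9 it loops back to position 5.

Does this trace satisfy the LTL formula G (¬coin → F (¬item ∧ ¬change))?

Yes

¬coin → F (¬item ∧ ¬change) holds at every position 0..9, and those are all positions ever visited, so G (¬coin → F (¬item ∧ ¬change)) holds.
Positions where ¬coin holds: 2, 4, 5, 6, 9.
Check F (¬item ∧ ¬change) at each: 2→ok, 4→ok, 5→ok, 6→ok, 9→ok.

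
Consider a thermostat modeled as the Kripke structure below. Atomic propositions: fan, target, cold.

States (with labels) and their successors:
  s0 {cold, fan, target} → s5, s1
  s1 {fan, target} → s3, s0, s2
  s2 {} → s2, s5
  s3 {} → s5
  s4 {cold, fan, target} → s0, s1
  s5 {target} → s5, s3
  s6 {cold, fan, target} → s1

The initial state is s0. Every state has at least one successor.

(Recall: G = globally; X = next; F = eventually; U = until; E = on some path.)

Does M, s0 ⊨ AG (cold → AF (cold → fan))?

States satisfying cold → AF (cold → fan): {s0, s1, s2, s3, s4, s5, s6}.
States satisfying AG (cold → AF (cold → fan)): {s0, s1, s2, s3, s4, s5, s6}.
Every state reachable from s0 satisfies cold → AF (cold → fan).
s0 ∈ Sat(AG (cold → AF (cold → fan))).

Yes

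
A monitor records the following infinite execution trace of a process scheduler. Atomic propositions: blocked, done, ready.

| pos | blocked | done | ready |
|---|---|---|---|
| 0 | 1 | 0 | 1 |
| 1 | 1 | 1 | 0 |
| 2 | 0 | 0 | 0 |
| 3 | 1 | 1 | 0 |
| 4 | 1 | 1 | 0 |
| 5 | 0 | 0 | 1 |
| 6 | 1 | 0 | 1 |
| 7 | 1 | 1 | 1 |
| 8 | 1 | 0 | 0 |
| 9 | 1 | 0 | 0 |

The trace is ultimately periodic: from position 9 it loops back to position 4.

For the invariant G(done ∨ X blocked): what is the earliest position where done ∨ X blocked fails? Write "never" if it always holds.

done ∨ X blocked holds at every position 0..9, and those are all the positions the trace ever visits, so the invariant G(done ∨ X blocked) is never violated.

never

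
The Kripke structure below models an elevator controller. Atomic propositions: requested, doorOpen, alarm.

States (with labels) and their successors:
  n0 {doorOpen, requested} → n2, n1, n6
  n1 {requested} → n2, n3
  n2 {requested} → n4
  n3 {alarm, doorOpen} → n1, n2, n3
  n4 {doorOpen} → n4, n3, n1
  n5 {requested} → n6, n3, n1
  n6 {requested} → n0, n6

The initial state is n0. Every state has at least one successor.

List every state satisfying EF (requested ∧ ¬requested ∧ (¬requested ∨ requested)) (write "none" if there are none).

none

States satisfying requested ∧ ¬requested ∧ (¬requested ∨ requested): ∅.
States satisfying EF (requested ∧ ¬requested ∧ (¬requested ∨ requested)): ∅.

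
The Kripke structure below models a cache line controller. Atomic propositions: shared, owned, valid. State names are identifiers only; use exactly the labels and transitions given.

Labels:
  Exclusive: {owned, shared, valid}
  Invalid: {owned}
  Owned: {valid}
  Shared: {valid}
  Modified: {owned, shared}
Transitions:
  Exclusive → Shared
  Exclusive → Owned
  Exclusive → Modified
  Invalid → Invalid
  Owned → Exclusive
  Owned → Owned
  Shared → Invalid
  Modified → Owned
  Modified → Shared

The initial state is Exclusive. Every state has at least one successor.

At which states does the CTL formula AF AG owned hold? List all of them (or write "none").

{Invalid, Shared}

States satisfying AG owned: {Invalid}.
States satisfying AF AG owned: {Invalid, Shared}.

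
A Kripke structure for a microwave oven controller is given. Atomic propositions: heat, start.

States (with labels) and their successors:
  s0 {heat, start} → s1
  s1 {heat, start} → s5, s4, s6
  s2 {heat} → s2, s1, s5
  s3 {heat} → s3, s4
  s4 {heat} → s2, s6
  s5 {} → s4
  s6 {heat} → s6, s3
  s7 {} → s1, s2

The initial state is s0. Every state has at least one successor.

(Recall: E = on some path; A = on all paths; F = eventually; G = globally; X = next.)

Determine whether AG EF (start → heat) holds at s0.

Yes

States satisfying EF (start → heat): {s0, s1, s2, s3, s4, s5, s6, s7}.
States satisfying AG EF (start → heat): {s0, s1, s2, s3, s4, s5, s6, s7}.
Every state reachable from s0 satisfies EF (start → heat).
s0 ∈ Sat(AG EF (start → heat)).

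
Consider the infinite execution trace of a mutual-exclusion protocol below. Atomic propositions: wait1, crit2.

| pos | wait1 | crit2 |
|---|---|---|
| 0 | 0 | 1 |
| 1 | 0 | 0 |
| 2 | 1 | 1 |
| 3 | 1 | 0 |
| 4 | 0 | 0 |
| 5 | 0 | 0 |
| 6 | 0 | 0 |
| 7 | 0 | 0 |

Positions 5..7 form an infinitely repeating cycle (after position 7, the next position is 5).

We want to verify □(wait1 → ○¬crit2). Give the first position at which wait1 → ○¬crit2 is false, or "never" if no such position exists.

never

wait1 → ○¬crit2 holds at every position 0..7, and those are all the positions the trace ever visits, so the invariant □(wait1 → ○¬crit2) is never violated.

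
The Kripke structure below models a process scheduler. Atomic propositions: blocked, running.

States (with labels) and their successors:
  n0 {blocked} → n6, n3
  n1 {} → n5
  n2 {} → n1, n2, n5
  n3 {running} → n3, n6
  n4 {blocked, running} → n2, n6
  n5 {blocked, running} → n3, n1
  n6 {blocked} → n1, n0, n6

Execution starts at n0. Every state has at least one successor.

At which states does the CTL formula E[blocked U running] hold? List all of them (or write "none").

States satisfying blocked: {n0, n4, n5, n6}.
States satisfying running: {n3, n4, n5}.
States satisfying E[blocked U running]: {n0, n3, n4, n5, n6}.

{n0, n3, n4, n5, n6}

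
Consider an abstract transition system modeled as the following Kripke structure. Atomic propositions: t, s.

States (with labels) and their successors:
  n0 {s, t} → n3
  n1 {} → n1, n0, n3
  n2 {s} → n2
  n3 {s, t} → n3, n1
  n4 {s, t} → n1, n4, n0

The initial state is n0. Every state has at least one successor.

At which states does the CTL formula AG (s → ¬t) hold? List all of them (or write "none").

States satisfying s → ¬t: {n1, n2}.
States satisfying AG (s → ¬t): {n2}.

{n2}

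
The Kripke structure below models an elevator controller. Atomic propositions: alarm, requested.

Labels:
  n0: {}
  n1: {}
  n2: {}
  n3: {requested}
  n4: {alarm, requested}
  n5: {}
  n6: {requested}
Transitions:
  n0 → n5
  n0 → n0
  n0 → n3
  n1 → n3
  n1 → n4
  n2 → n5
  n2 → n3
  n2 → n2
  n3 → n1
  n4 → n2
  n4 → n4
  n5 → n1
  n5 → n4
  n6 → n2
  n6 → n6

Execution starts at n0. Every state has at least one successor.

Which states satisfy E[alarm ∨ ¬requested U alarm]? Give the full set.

States satisfying alarm ∨ ¬requested: {n0, n1, n2, n4, n5}.
States satisfying alarm: {n4}.
States satisfying E[alarm ∨ ¬requested U alarm]: {n0, n1, n2, n4, n5}.

{n0, n1, n2, n4, n5}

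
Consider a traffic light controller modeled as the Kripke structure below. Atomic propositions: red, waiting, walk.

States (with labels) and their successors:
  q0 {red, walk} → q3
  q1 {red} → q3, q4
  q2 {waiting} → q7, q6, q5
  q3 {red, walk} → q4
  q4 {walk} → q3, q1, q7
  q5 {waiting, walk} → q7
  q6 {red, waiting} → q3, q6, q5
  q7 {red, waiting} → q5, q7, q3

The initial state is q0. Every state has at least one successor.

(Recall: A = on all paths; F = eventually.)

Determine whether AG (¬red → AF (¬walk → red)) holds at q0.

Holds

States satisfying ¬red → AF (¬walk → red): {q0, q1, q2, q3, q4, q5, q6, q7}.
States satisfying AG (¬red → AF (¬walk → red)): {q0, q1, q2, q3, q4, q5, q6, q7}.
Every state reachable from q0 satisfies ¬red → AF (¬walk → red).
q0 ∈ Sat(AG (¬red → AF (¬walk → red))).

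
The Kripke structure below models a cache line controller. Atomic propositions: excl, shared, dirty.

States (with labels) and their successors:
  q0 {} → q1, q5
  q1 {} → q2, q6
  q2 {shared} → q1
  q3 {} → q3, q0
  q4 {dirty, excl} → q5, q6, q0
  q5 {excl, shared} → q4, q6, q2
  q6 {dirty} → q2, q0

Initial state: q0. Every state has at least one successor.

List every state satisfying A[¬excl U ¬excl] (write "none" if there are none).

States satisfying ¬excl: {q0, q1, q2, q3, q6}.
States satisfying A[¬excl U ¬excl]: {q0, q1, q2, q3, q6}.

{q0, q1, q2, q3, q6}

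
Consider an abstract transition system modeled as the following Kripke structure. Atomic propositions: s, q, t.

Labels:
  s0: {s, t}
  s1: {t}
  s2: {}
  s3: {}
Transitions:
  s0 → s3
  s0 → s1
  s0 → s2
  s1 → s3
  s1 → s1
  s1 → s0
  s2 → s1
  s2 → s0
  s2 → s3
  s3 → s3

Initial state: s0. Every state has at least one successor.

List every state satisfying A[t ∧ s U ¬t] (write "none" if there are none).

{s2, s3}

States satisfying t ∧ s: {s0}.
States satisfying ¬t: {s2, s3}.
States satisfying A[t ∧ s U ¬t]: {s2, s3}.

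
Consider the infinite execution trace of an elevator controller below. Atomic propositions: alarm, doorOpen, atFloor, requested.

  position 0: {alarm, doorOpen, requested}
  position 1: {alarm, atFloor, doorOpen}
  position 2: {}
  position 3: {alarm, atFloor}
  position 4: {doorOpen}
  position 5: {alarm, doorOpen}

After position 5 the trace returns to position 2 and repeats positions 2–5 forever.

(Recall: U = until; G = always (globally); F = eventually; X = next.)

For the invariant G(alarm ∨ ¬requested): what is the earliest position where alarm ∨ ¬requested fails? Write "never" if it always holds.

never

alarm ∨ ¬requested holds at every position 0..5, and those are all the positions the trace ever visits, so the invariant G(alarm ∨ ¬requested) is never violated.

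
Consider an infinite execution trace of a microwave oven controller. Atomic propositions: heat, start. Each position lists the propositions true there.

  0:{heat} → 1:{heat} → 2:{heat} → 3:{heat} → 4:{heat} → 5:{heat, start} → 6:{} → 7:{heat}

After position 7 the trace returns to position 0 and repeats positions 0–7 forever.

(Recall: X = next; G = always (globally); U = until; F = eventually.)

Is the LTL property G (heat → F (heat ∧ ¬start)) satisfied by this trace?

Holds

heat → F (heat ∧ ¬start) holds at every position 0..7, and those are all positions ever visited, so G (heat → F (heat ∧ ¬start)) holds.
Positions where heat holds: 0, 1, 2, 3, 4, 5, 7.
Check F (heat ∧ ¬start) at each: 0→ok, 1→ok, 2→ok, 3→ok, 4→ok, 5→ok, 7→ok.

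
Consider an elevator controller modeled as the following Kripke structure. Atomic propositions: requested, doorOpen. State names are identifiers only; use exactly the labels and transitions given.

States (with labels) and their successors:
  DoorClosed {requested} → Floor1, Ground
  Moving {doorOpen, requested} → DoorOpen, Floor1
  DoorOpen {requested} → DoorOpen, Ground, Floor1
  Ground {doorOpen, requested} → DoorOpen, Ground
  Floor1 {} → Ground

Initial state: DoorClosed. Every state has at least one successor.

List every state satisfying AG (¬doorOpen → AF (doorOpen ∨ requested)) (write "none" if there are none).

{DoorClosed, Moving, DoorOpen, Ground, Floor1}

States satisfying ¬doorOpen → AF (doorOpen ∨ requested): {DoorClosed, Moving, DoorOpen, Ground, Floor1}.
States satisfying AG (¬doorOpen → AF (doorOpen ∨ requested)): {DoorClosed, Moving, DoorOpen, Ground, Floor1}.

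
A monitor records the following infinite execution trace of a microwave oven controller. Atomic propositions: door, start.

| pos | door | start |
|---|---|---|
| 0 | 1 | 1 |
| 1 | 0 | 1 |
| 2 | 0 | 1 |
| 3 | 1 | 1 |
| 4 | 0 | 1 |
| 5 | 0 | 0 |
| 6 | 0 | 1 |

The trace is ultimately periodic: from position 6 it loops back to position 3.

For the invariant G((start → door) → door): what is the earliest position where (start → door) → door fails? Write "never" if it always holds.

5

Check (start → door) → door at each position in order: 0 ✓, 1 ✓, 2 ✓, 3 ✓, 4 ✓.
At position 5 the labels are {}, so (start → door) → door is false there. This is the first violation.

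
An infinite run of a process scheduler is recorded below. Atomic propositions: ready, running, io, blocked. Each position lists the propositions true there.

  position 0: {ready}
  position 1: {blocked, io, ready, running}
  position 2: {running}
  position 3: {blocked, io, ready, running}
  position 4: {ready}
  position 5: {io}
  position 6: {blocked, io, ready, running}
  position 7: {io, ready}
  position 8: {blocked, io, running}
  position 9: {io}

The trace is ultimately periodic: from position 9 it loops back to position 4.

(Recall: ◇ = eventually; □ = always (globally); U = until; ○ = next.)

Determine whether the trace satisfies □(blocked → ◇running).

Holds

blocked → ◇running holds at every position 0..9, and those are all positions ever visited, so □(blocked → ◇running) holds.
Positions where blocked holds: 1, 3, 6, 8.
Check ◇running at each: 1→ok, 3→ok, 6→ok, 8→ok.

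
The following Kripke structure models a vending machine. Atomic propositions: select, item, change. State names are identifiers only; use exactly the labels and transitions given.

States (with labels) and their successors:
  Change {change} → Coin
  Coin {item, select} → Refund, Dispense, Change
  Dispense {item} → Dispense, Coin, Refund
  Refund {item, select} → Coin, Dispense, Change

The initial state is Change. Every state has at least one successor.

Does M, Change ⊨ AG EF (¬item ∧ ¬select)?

Holds

States satisfying EF (¬item ∧ ¬select): {Change, Coin, Dispense, Refund}.
States satisfying AG EF (¬item ∧ ¬select): {Change, Coin, Dispense, Refund}.
Every state reachable from Change satisfies EF (¬item ∧ ¬select).
Change ∈ Sat(AG EF (¬item ∧ ¬select)).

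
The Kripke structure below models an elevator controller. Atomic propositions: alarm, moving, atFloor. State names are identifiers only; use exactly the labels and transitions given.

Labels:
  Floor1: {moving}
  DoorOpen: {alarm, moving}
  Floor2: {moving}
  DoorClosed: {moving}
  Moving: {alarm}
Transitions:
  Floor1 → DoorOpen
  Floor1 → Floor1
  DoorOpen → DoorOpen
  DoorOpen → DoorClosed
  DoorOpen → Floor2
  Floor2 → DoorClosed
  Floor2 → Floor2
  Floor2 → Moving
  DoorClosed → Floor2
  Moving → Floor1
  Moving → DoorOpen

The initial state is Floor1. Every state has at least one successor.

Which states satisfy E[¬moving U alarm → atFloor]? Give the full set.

{Floor1, Floor2, DoorClosed, Moving}

States satisfying ¬moving: {Moving}.
States satisfying alarm → atFloor: {Floor1, Floor2, DoorClosed}.
States satisfying E[¬moving U alarm → atFloor]: {Floor1, Floor2, DoorClosed, Moving}.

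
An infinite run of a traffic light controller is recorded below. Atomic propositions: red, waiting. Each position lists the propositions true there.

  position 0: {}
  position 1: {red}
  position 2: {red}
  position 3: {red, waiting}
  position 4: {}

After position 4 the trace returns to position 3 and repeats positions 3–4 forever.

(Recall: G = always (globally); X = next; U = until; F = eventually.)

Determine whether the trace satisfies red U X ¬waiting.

Holds

Walking from position 0: X ¬waiting first holds at position 0, and red holds at every earlier position along the way, so red U X ¬waiting holds.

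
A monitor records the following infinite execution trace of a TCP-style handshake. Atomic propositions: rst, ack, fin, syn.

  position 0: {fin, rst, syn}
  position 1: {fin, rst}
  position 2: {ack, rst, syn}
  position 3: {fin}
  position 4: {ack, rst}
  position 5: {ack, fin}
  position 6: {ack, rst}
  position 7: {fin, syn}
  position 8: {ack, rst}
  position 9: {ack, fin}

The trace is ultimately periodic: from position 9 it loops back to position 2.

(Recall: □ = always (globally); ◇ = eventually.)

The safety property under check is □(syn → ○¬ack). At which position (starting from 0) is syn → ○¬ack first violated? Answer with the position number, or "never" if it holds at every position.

Check syn → ○¬ack at each position in order: 0 ✓, 1 ✓, 2 ✓, 3 ✓, 4 ✓, 5 ✓, 6 ✓.
At position 7 the labels are {fin, syn} and the next position 8 has {ack, rst}, so syn → ○¬ack is false there. This is the first violation.

7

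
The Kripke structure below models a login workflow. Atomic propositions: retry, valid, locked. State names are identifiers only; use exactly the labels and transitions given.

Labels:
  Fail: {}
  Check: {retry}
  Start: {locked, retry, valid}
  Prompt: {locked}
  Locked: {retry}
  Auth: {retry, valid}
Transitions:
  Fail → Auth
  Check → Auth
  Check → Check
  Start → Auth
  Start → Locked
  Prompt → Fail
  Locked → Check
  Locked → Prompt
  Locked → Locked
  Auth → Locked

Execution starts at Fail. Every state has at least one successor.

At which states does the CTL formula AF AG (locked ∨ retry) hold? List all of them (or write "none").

States satisfying AG (locked ∨ retry): ∅.
States satisfying AF AG (locked ∨ retry): ∅.

none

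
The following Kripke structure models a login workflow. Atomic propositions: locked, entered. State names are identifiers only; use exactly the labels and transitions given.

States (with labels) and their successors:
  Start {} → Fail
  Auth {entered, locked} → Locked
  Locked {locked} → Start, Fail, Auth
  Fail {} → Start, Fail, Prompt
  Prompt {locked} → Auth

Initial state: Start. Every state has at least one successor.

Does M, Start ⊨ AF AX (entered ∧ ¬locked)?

No

States satisfying AX (entered ∧ ¬locked): ∅.
States satisfying AF AX (entered ∧ ¬locked): ∅.
There is a path from Start along which AX (entered ∧ ¬locked) never holds.
Start ∉ Sat(AF AX (entered ∧ ¬locked)).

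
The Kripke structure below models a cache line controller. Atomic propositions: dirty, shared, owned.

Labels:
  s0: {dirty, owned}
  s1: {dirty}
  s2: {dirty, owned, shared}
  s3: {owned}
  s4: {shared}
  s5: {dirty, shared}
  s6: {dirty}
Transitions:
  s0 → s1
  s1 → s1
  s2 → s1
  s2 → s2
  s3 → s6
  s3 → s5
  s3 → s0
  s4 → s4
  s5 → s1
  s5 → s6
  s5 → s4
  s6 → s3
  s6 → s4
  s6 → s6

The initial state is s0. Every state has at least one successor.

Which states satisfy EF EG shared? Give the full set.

{s2, s3, s4, s5, s6}

States satisfying EG shared: {s2, s4, s5}.
States satisfying EF EG shared: {s2, s3, s4, s5, s6}.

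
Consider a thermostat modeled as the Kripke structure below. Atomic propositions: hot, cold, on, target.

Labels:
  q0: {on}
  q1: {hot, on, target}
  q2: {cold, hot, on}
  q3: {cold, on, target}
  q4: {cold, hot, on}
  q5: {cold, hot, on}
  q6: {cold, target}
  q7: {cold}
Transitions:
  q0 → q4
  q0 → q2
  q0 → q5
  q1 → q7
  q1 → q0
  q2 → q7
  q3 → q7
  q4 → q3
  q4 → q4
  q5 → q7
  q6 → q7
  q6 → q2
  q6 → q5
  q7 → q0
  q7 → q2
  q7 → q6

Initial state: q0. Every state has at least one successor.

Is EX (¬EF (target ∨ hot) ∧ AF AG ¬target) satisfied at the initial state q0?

No

States satisfying ¬EF (target ∨ hot) ∧ AF AG ¬target: ∅.
States satisfying EX (¬EF (target ∨ hot) ∧ AF AG ¬target): ∅.
No suitable path/successor from q0 witnesses the formula.
q0 ∉ Sat(EX (¬EF (target ∨ hot) ∧ AF AG ¬target)).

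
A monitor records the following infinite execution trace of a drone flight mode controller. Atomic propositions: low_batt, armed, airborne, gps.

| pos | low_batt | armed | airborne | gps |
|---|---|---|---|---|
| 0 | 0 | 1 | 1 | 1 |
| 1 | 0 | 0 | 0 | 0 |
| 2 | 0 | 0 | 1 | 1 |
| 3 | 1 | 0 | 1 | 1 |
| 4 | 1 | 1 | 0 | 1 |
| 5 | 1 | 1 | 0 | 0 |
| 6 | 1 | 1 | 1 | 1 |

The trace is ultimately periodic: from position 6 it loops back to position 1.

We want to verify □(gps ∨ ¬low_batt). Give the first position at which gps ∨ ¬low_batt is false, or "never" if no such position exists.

5

Check gps ∨ ¬low_batt at each position in order: 0 ✓, 1 ✓, 2 ✓, 3 ✓, 4 ✓.
At position 5 the labels are {armed, low_batt}, so gps ∨ ¬low_batt is false there. This is the first violation.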